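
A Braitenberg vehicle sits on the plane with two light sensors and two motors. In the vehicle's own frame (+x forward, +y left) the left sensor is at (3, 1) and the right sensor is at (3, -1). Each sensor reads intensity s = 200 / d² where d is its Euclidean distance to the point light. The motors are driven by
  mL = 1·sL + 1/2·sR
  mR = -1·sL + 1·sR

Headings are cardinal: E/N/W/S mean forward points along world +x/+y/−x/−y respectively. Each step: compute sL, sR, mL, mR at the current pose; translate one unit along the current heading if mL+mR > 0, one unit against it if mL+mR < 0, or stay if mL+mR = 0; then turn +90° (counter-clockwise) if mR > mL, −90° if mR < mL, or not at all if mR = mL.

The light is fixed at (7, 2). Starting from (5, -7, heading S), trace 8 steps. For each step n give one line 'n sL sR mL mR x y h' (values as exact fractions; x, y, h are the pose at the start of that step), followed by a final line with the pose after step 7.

n=0: pose=(5,-7,S); sL=40/29, sR=200/153; mL=9020/4437, mR=-320/4437; mL+mR=100/51 → advance +1; mR−mL=-9340/4437 → turn -1·90°
n=1: pose=(5,-8,W); sL=100/73, sR=100/53; mL=8950/3869, mR=2000/3869; mL+mR=150/53 → advance +1; mR−mL=-6950/3869 → turn -1·90°
n=2: pose=(4,-8,N); sL=40/13, sR=200/53; mL=3420/689, mR=480/689; mL+mR=300/53 → advance +1; mR−mL=-2940/689 → turn -1·90°
n=3: pose=(4,-7,E); sL=25/8, sR=2; mL=33/8, mR=-9/8; mL+mR=3 → advance +1; mR−mL=-21/4 → turn -1·90°
n=4: pose=(5,-7,S); sL=40/29, sR=200/153; mL=9020/4437, mR=-320/4437; mL+mR=100/51 → advance +1; mR−mL=-9340/4437 → turn -1·90°
n=5: pose=(5,-8,W); sL=100/73, sR=100/53; mL=8950/3869, mR=2000/3869; mL+mR=150/53 → advance +1; mR−mL=-6950/3869 → turn -1·90°
n=6: pose=(4,-8,N); sL=40/13, sR=200/53; mL=3420/689, mR=480/689; mL+mR=300/53 → advance +1; mR−mL=-2940/689 → turn -1·90°
n=7: pose=(4,-7,E); sL=25/8, sR=2; mL=33/8, mR=-9/8; mL+mR=3 → advance +1; mR−mL=-21/4 → turn -1·90°

0 40/29 200/153 9020/4437 -320/4437 5 -7 S
1 100/73 100/53 8950/3869 2000/3869 5 -8 W
2 40/13 200/53 3420/689 480/689 4 -8 N
3 25/8 2 33/8 -9/8 4 -7 E
4 40/29 200/153 9020/4437 -320/4437 5 -7 S
5 100/73 100/53 8950/3869 2000/3869 5 -8 W
6 40/13 200/53 3420/689 480/689 4 -8 N
7 25/8 2 33/8 -9/8 4 -7 E
final 5 -7 S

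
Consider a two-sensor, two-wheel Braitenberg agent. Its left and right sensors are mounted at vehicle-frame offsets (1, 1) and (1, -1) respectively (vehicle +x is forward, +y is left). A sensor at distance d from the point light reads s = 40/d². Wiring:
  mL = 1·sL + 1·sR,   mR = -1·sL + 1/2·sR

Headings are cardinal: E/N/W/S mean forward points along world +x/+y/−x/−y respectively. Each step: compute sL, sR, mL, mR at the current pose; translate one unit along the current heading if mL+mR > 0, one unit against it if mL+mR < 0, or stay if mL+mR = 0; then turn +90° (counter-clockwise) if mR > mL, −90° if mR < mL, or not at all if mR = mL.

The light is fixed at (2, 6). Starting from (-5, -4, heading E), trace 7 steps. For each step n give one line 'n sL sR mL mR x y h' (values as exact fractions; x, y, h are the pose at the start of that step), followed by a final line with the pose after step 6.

n=0: pose=(-5,-4,E); sL=40/117, sR=40/157; mL=10960/18369, mR=-3940/18369; mL+mR=60/157 → advance +1; mR−mL=-14900/18369 → turn -1·90°
n=1: pose=(-4,-4,S); sL=20/73, sR=4/17; mL=632/1241, mR=-194/1241; mL+mR=6/17 → advance +1; mR−mL=-826/1241 → turn -1·90°
n=2: pose=(-4,-5,W); sL=40/193, sR=40/149; mL=13680/28757, mR=-2100/28757; mL+mR=60/149 → advance +1; mR−mL=-15780/28757 → turn -1·90°
n=3: pose=(-5,-5,N); sL=10/41, sR=5/17; mL=375/697, mR=-135/1394; mL+mR=15/34 → advance +1; mR−mL=-885/1394 → turn -1·90°
n=4: pose=(-5,-4,E); sL=40/117, sR=40/157; mL=10960/18369, mR=-3940/18369; mL+mR=60/157 → advance +1; mR−mL=-14900/18369 → turn -1·90°
n=5: pose=(-4,-4,S); sL=20/73, sR=4/17; mL=632/1241, mR=-194/1241; mL+mR=6/17 → advance +1; mR−mL=-826/1241 → turn -1·90°
n=6: pose=(-4,-5,W); sL=40/193, sR=40/149; mL=13680/28757, mR=-2100/28757; mL+mR=60/149 → advance +1; mR−mL=-15780/28757 → turn -1·90°

0 40/117 40/157 10960/18369 -3940/18369 -5 -4 E
1 20/73 4/17 632/1241 -194/1241 -4 -4 S
2 40/193 40/149 13680/28757 -2100/28757 -4 -5 W
3 10/41 5/17 375/697 -135/1394 -5 -5 N
4 40/117 40/157 10960/18369 -3940/18369 -5 -4 E
5 20/73 4/17 632/1241 -194/1241 -4 -4 S
6 40/193 40/149 13680/28757 -2100/28757 -4 -5 W
final -5 -5 N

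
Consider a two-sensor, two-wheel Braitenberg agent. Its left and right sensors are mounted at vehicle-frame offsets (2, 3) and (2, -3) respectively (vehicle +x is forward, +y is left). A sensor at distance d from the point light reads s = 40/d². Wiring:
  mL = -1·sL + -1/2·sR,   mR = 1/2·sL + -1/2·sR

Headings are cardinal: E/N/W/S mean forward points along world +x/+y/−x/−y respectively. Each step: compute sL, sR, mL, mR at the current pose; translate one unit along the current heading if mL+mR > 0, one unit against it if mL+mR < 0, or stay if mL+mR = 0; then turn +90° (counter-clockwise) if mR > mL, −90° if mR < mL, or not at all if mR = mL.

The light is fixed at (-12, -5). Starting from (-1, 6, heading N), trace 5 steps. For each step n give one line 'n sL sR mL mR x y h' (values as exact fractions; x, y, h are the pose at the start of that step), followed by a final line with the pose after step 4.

n=0: pose=(-1,6,N); sL=40/233, sR=8/73; mL=-3852/17009, mR=528/17009; mL+mR=-3324/17009 → advance -1; mR−mL=60/233 → turn +1·90°
n=1: pose=(-1,5,W); sL=4/13, sR=4/25; mL=-126/325, mR=24/325; mL+mR=-102/325 → advance -1; mR−mL=6/13 → turn +1·90°
n=2: pose=(0,5,S); sL=40/289, sR=8/29; mL=-2316/8381, mR=-576/8381; mL+mR=-2892/8381 → advance -1; mR−mL=60/289 → turn +1·90°
n=3: pose=(0,6,E); sL=5/49, sR=2/13; mL=-114/637, mR=-33/1274; mL+mR=-261/1274 → advance -1; mR−mL=15/98 → turn +1·90°
n=4: pose=(-1,6,N); sL=40/233, sR=8/73; mL=-3852/17009, mR=528/17009; mL+mR=-3324/17009 → advance -1; mR−mL=60/233 → turn +1·90°

0 40/233 8/73 -3852/17009 528/17009 -1 6 N
1 4/13 4/25 -126/325 24/325 -1 5 W
2 40/289 8/29 -2316/8381 -576/8381 0 5 S
3 5/49 2/13 -114/637 -33/1274 0 6 E
4 40/233 8/73 -3852/17009 528/17009 -1 6 N
final -1 5 W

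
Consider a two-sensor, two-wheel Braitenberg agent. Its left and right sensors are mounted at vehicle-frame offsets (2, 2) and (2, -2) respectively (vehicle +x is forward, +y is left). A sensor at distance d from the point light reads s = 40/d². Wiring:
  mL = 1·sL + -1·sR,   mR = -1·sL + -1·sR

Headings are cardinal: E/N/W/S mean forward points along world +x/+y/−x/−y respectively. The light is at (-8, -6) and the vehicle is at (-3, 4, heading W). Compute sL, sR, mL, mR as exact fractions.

40/73 40/153 3200/11169 -9040/11169

left sensor world pos  = (-5, 2); dL² = 73
right sensor world pos = (-5, 6); dR² = 153
sL = 40/73 = 40/73
sR = 40/153 = 40/153
mL = 1·sL + -1·sR = 3200/11169
mR = -1·sL + -1·sR = -9040/11169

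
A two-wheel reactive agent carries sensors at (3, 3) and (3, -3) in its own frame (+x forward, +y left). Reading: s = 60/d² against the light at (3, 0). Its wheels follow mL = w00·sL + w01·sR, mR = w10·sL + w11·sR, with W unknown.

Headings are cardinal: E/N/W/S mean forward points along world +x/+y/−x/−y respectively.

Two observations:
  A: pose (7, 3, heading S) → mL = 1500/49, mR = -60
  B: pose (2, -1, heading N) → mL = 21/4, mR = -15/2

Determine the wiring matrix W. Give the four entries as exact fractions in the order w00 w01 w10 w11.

obs A: pose=(7,3,S) → sL=60/49, sR=60, mL=1500/49, mR=-60
obs B: pose=(2,-1,N) → sL=3, sR=15/2, mL=21/4, mR=-15/2
sensor matrix S = [[60/49, 60], [3, 15/2]]; det S = -8370/49
solve [mL_A; mL_B] = S·[w00; w01] and [mR_A; mR_B] = S·[w10; w11]:
  w00 = 1/2, w01 = 1/2, w10 = 0, w11 = -1

1/2 1/2 0 -1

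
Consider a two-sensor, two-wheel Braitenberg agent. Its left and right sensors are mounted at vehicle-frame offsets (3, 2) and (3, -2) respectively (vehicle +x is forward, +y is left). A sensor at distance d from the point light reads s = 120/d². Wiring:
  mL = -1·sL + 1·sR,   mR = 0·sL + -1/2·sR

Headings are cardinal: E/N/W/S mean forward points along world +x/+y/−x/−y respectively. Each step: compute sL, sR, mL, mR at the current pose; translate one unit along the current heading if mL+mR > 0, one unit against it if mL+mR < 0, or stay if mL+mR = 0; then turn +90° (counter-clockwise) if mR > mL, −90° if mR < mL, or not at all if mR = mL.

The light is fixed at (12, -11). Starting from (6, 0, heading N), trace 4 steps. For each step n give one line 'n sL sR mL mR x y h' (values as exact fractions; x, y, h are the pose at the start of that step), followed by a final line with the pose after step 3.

0 6/13 30/53 72/689 -15/53 6 0 N
1 40/51 120/73 3200/3723 -60/73 6 -1 E
2 60/29 60/49 -1200/1421 -30/49 7 -1 S
3 120/173 24/17 2112/2941 -12/17 7 0 E
final 8 0 S

n=0: pose=(6,0,N); sL=6/13, sR=30/53; mL=72/689, mR=-15/53; mL+mR=-123/689 → advance -1; mR−mL=-267/689 → turn -1·90°
n=1: pose=(6,-1,E); sL=40/51, sR=120/73; mL=3200/3723, mR=-60/73; mL+mR=140/3723 → advance +1; mR−mL=-6260/3723 → turn -1·90°
n=2: pose=(7,-1,S); sL=60/29, sR=60/49; mL=-1200/1421, mR=-30/49; mL+mR=-2070/1421 → advance -1; mR−mL=330/1421 → turn +1·90°
n=3: pose=(7,0,E); sL=120/173, sR=24/17; mL=2112/2941, mR=-12/17; mL+mR=36/2941 → advance +1; mR−mL=-4188/2941 → turn -1·90°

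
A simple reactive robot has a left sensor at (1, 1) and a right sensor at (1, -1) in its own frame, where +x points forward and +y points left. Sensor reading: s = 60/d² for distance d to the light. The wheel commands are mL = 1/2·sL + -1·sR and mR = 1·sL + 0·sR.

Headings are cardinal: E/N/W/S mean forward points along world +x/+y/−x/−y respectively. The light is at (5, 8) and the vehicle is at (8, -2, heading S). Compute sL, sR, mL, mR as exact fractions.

left sensor world pos  = (9, -3); dL² = 137
right sensor world pos = (7, -3); dR² = 125
sL = 60/137 = 60/137
sR = 60/125 = 12/25
mL = 1/2·sL + -1·sR = -894/3425
mR = 1·sL + 0·sR = 60/137

60/137 12/25 -894/3425 60/137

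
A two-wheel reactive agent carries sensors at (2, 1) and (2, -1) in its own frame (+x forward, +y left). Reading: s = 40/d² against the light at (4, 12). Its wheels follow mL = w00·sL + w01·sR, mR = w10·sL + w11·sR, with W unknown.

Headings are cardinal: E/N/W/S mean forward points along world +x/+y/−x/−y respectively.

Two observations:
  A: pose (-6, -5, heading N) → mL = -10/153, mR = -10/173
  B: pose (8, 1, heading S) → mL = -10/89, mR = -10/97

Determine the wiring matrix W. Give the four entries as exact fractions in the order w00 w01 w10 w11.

obs A: pose=(-6,-5,N) → sL=20/173, sR=20/153, mL=-10/153, mR=-10/173
obs B: pose=(8,1,S) → sL=20/97, sR=20/89, mL=-10/89, mR=-10/97
sensor matrix S = [[20/173, 20/153], [20/97, 20/89]]; det S = -222400/228506877
solve [mL_A; mL_B] = S·[w00; w01] and [mR_A; mR_B] = S·[w10; w11]:
  w00 = 0, w01 = -1/2, w10 = -1/2, w11 = 0

0 -1/2 -1/2 0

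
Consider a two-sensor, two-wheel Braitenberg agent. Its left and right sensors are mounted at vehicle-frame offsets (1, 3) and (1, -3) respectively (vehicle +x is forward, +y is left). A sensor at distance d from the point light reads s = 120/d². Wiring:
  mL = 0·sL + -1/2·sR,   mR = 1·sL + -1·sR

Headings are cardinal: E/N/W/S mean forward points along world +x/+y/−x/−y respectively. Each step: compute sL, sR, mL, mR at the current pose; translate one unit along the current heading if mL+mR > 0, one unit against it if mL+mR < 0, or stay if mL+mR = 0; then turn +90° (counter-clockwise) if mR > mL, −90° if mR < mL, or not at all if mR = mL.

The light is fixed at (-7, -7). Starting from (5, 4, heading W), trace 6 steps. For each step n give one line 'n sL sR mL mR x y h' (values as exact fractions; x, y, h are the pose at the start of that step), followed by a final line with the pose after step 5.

0 24/37 120/317 -60/317 3168/11729 5 4 W
1 15/37 30/41 -15/41 -495/1517 4 4 S
2 40/123 8/15 -4/15 -128/615 4 5 E
3 60/109 60/169 -30/169 3600/18421 3 5 N
4 120/181 120/337 -60/337 18720/60997 3 6 W
5 5/12 2/3 -1/3 -1/4 2 6 S
final 2 7 E

n=0: pose=(5,4,W); sL=24/37, sR=120/317; mL=-60/317, mR=3168/11729; mL+mR=948/11729 → advance +1; mR−mL=5388/11729 → turn +1·90°
n=1: pose=(4,4,S); sL=15/37, sR=30/41; mL=-15/41, mR=-495/1517; mL+mR=-1050/1517 → advance -1; mR−mL=60/1517 → turn +1·90°
n=2: pose=(4,5,E); sL=40/123, sR=8/15; mL=-4/15, mR=-128/615; mL+mR=-292/615 → advance -1; mR−mL=12/205 → turn +1·90°
n=3: pose=(3,5,N); sL=60/109, sR=60/169; mL=-30/169, mR=3600/18421; mL+mR=330/18421 → advance +1; mR−mL=6870/18421 → turn +1·90°
n=4: pose=(3,6,W); sL=120/181, sR=120/337; mL=-60/337, mR=18720/60997; mL+mR=7860/60997 → advance +1; mR−mL=29580/60997 → turn +1·90°
n=5: pose=(2,6,S); sL=5/12, sR=2/3; mL=-1/3, mR=-1/4; mL+mR=-7/12 → advance -1; mR−mL=1/12 → turn +1·90°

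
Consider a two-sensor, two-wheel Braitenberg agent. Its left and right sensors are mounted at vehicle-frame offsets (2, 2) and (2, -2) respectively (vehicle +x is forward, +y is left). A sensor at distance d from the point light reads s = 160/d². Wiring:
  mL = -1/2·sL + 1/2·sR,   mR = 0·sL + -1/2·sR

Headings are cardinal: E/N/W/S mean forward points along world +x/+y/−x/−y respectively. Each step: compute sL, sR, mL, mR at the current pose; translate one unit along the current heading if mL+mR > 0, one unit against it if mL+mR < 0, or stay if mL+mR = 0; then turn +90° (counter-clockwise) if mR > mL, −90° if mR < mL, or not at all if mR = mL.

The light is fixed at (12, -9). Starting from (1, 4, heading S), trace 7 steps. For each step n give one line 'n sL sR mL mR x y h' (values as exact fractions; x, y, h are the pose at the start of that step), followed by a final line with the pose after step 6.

n=0: pose=(1,4,S); sL=80/101, sR=16/29; mL=-352/2929, mR=-8/29; mL+mR=-40/101 → advance -1; mR−mL=-456/2929 → turn -1·90°
n=1: pose=(1,5,W); sL=160/313, sR=32/85; mL=-1792/26605, mR=-16/85; mL+mR=-80/313 → advance -1; mR−mL=-3216/26605 → turn -1·90°
n=2: pose=(2,5,N); sL=2/5, sR=1/2; mL=1/20, mR=-1/4; mL+mR=-1/5 → advance -1; mR−mL=-3/10 → turn -1·90°
n=3: pose=(2,4,E); sL=160/289, sR=32/37; mL=1664/10693, mR=-16/37; mL+mR=-80/289 → advance -1; mR−mL=-6288/10693 → turn -1·90°
n=4: pose=(1,4,S); sL=80/101, sR=16/29; mL=-352/2929, mR=-8/29; mL+mR=-40/101 → advance -1; mR−mL=-456/2929 → turn -1·90°
n=5: pose=(1,5,W); sL=160/313, sR=32/85; mL=-1792/26605, mR=-16/85; mL+mR=-80/313 → advance -1; mR−mL=-3216/26605 → turn -1·90°
n=6: pose=(2,5,N); sL=2/5, sR=1/2; mL=1/20, mR=-1/4; mL+mR=-1/5 → advance -1; mR−mL=-3/10 → turn -1·90°

0 80/101 16/29 -352/2929 -8/29 1 4 S
1 160/313 32/85 -1792/26605 -16/85 1 5 W
2 2/5 1/2 1/20 -1/4 2 5 N
3 160/289 32/37 1664/10693 -16/37 2 4 E
4 80/101 16/29 -352/2929 -8/29 1 4 S
5 160/313 32/85 -1792/26605 -16/85 1 5 W
6 2/5 1/2 1/20 -1/4 2 5 N
final 2 4 E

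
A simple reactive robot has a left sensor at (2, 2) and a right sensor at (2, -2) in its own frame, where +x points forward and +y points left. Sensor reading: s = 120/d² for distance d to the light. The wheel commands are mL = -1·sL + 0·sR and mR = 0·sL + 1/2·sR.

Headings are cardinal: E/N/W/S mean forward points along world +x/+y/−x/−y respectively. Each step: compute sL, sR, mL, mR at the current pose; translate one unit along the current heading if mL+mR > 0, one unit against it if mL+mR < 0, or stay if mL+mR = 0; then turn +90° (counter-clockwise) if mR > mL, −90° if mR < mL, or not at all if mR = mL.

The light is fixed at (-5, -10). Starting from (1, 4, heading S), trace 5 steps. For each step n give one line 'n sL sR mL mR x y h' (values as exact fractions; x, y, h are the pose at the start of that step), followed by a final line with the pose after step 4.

n=0: pose=(1,4,S); sL=15/26, sR=3/4; mL=-15/26, mR=3/8; mL+mR=-21/104 → advance -1; mR−mL=99/104 → turn +1·90°
n=1: pose=(1,5,E); sL=120/353, sR=120/233; mL=-120/353, mR=60/233; mL+mR=-6780/82249 → advance -1; mR−mL=49140/82249 → turn +1·90°
n=2: pose=(0,5,N); sL=60/149, sR=60/169; mL=-60/149, mR=30/169; mL+mR=-5670/25181 → advance -1; mR−mL=14610/25181 → turn +1·90°
n=3: pose=(0,4,W); sL=40/51, sR=24/53; mL=-40/51, mR=12/53; mL+mR=-1508/2703 → advance -1; mR−mL=2732/2703 → turn +1·90°
n=4: pose=(1,4,S); sL=15/26, sR=3/4; mL=-15/26, mR=3/8; mL+mR=-21/104 → advance -1; mR−mL=99/104 → turn +1·90°

0 15/26 3/4 -15/26 3/8 1 4 S
1 120/353 120/233 -120/353 60/233 1 5 E
2 60/149 60/169 -60/149 30/169 0 5 N
3 40/51 24/53 -40/51 12/53 0 4 W
4 15/26 3/4 -15/26 3/8 1 4 S
final 1 5 E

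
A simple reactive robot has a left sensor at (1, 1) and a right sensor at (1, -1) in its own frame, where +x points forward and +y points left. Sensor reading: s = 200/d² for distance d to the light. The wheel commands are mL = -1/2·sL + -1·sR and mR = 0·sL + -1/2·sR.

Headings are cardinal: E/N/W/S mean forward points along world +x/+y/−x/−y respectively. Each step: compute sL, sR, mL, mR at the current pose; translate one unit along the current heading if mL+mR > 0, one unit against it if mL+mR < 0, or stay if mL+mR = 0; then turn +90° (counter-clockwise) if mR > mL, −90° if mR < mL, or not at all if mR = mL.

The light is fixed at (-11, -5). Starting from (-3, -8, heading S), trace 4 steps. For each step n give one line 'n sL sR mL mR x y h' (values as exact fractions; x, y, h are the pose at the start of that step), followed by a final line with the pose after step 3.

0 200/97 40/13 -5180/1261 -20/13 -3 -8 S
1 100/41 20/9 -1270/369 -10/9 -3 -7 E
2 200/37 40/13 -2780/481 -20/13 -4 -7 N
3 50/13 5 -90/13 -5/2 -4 -8 W
final -3 -8 S

n=0: pose=(-3,-8,S); sL=200/97, sR=40/13; mL=-5180/1261, mR=-20/13; mL+mR=-7120/1261 → advance -1; mR−mL=3240/1261 → turn +1·90°
n=1: pose=(-3,-7,E); sL=100/41, sR=20/9; mL=-1270/369, mR=-10/9; mL+mR=-560/123 → advance -1; mR−mL=860/369 → turn +1·90°
n=2: pose=(-4,-7,N); sL=200/37, sR=40/13; mL=-2780/481, mR=-20/13; mL+mR=-3520/481 → advance -1; mR−mL=2040/481 → turn +1·90°
n=3: pose=(-4,-8,W); sL=50/13, sR=5; mL=-90/13, mR=-5/2; mL+mR=-245/26 → advance -1; mR−mL=115/26 → turn +1·90°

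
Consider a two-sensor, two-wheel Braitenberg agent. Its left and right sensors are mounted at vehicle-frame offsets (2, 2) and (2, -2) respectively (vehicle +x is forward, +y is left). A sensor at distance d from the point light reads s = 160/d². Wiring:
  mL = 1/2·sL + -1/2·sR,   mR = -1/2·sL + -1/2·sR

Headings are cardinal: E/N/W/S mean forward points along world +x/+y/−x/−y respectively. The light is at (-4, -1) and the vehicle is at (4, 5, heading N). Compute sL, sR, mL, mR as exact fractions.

8/5 40/41 64/205 -264/205

left sensor world pos  = (2, 7); dL² = 100
right sensor world pos = (6, 7); dR² = 164
sL = 160/100 = 8/5
sR = 160/164 = 40/41
mL = 1/2·sL + -1/2·sR = 64/205
mR = -1/2·sL + -1/2·sR = -264/205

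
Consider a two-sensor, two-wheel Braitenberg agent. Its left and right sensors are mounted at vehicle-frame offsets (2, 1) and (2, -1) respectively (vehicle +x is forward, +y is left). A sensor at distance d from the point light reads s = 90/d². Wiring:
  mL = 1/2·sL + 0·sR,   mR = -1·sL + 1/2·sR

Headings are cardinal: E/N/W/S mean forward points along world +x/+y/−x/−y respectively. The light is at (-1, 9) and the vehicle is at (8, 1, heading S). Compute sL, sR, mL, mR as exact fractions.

9/20 45/82 9/40 -36/205

left sensor world pos  = (9, -1); dL² = 200
right sensor world pos = (7, -1); dR² = 164
sL = 90/200 = 9/20
sR = 90/164 = 45/82
mL = 1/2·sL + 0·sR = 9/40
mR = -1·sL + 1/2·sR = -36/205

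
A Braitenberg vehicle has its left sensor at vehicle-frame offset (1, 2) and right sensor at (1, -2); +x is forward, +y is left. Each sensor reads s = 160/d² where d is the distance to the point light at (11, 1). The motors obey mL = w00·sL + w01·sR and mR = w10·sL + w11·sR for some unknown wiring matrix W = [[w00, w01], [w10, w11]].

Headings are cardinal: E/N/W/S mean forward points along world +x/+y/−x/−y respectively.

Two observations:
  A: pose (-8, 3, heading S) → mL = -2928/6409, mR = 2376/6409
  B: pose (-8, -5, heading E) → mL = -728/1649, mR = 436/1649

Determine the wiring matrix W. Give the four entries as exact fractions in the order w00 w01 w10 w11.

obs A: pose=(-8,3,S) → sL=16/29, sR=80/221, mL=-2928/6409, mR=2376/6409
obs B: pose=(-8,-5,E) → sL=8/17, sR=40/97, mL=-728/1649, mR=436/1649
sensor matrix S = [[16/29, 80/221], [8/17, 40/97]]; det S = 604160/10568441
solve [mL_A; mL_B] = S·[w00; w01] and [mR_A; mR_B] = S·[w10; w11]:
  w00 = -1/2, w01 = -1/2, w10 = 1, w11 = -1/2

-1/2 -1/2 1 -1/2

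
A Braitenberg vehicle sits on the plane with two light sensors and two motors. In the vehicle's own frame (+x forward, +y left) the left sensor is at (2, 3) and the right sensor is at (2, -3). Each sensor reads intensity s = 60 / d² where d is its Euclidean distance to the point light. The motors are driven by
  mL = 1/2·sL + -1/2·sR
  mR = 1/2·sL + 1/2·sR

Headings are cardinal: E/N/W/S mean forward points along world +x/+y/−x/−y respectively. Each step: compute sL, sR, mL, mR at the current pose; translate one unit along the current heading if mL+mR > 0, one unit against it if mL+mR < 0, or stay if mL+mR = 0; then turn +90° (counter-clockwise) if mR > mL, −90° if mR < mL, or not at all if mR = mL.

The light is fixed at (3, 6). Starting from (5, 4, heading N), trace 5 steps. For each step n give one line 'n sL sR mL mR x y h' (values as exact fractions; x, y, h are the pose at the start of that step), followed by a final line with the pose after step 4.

0 60 12/5 144/5 156/5 5 4 N
1 15/4 15 -45/8 75/8 5 5 W
2 12/5 60/13 -72/65 228/65 4 5 S
3 6 30/17 36/17 66/17 4 4 E
4 60 12/5 144/5 156/5 5 4 N
final 5 5 W

n=0: pose=(5,4,N); sL=60, sR=12/5; mL=144/5, mR=156/5; mL+mR=60 → advance +1; mR−mL=12/5 → turn +1·90°
n=1: pose=(5,5,W); sL=15/4, sR=15; mL=-45/8, mR=75/8; mL+mR=15/4 → advance +1; mR−mL=15 → turn +1·90°
n=2: pose=(4,5,S); sL=12/5, sR=60/13; mL=-72/65, mR=228/65; mL+mR=12/5 → advance +1; mR−mL=60/13 → turn +1·90°
n=3: pose=(4,4,E); sL=6, sR=30/17; mL=36/17, mR=66/17; mL+mR=6 → advance +1; mR−mL=30/17 → turn +1·90°
n=4: pose=(5,4,N); sL=60, sR=12/5; mL=144/5, mR=156/5; mL+mR=60 → advance +1; mR−mL=12/5 → turn +1·90°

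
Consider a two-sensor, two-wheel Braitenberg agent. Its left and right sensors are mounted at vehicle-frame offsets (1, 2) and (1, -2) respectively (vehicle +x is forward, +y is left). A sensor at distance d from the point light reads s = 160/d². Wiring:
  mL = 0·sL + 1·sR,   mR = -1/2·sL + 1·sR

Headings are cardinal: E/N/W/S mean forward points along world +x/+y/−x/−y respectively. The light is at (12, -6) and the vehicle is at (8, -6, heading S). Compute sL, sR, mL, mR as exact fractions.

left sensor world pos  = (10, -7); dL² = 5
right sensor world pos = (6, -7); dR² = 37
sL = 160/5 = 32
sR = 160/37 = 160/37
mL = 0·sL + 1·sR = 160/37
mR = -1/2·sL + 1·sR = -432/37

32 160/37 160/37 -432/37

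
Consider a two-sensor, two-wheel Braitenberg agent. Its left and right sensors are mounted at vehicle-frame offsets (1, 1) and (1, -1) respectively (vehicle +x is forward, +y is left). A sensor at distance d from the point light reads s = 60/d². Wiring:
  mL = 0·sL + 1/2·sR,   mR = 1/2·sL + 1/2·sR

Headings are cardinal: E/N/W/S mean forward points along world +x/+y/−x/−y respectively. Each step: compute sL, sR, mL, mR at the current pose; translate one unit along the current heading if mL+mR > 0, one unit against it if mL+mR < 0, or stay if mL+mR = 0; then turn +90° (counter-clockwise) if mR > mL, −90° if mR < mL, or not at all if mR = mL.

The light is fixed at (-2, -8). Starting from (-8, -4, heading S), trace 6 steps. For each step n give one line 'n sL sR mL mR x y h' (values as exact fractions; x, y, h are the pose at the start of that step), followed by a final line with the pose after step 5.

n=0: pose=(-8,-4,S); sL=30/17, sR=30/29; mL=15/29, mR=690/493; mL+mR=945/493 → advance +1; mR−mL=15/17 → turn +1·90°
n=1: pose=(-8,-5,E); sL=60/41, sR=60/29; mL=30/29, mR=2100/1189; mL+mR=3330/1189 → advance +1; mR−mL=30/41 → turn +1·90°
n=2: pose=(-7,-5,N); sL=15/13, sR=15/8; mL=15/16, mR=315/208; mL+mR=255/104 → advance +1; mR−mL=15/26 → turn +1·90°
n=3: pose=(-7,-4,W); sL=4/3, sR=60/61; mL=30/61, mR=212/183; mL+mR=302/183 → advance +1; mR−mL=2/3 → turn +1·90°
n=4: pose=(-8,-4,S); sL=30/17, sR=30/29; mL=15/29, mR=690/493; mL+mR=945/493 → advance +1; mR−mL=15/17 → turn +1·90°
n=5: pose=(-8,-5,E); sL=60/41, sR=60/29; mL=30/29, mR=2100/1189; mL+mR=3330/1189 → advance +1; mR−mL=30/41 → turn +1·90°

0 30/17 30/29 15/29 690/493 -8 -4 S
1 60/41 60/29 30/29 2100/1189 -8 -5 E
2 15/13 15/8 15/16 315/208 -7 -5 N
3 4/3 60/61 30/61 212/183 -7 -4 W
4 30/17 30/29 15/29 690/493 -8 -4 S
5 60/41 60/29 30/29 2100/1189 -8 -5 E
final -7 -5 N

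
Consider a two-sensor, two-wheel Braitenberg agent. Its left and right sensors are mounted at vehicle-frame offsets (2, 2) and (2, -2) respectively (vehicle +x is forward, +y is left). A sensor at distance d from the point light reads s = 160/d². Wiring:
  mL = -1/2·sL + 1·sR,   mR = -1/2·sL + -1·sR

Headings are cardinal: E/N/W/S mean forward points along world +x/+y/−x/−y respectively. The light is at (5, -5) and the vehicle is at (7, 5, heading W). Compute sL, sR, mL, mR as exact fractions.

left sensor world pos  = (5, 3); dL² = 64
right sensor world pos = (5, 7); dR² = 144
sL = 160/64 = 5/2
sR = 160/144 = 10/9
mL = -1/2·sL + 1·sR = -5/36
mR = -1/2·sL + -1·sR = -85/36

5/2 10/9 -5/36 -85/36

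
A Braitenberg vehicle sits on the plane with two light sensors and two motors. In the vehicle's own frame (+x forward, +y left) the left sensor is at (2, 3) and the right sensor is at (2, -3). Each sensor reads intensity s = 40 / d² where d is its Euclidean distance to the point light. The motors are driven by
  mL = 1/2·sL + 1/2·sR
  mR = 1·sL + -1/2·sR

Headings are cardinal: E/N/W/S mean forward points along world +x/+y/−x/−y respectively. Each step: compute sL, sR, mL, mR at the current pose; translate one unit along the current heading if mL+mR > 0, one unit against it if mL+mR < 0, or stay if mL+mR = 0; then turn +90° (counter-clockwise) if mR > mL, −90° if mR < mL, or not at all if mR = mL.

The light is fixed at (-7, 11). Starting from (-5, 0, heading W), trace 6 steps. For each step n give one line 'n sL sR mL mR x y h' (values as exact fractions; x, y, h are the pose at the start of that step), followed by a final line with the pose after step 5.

0 10/49 5/8 325/784 -85/784 -5 0 W
1 8/17 40/97 728/1649 436/1649 -6 0 N
2 20/29 20/89 1180/2581 1490/2581 -6 1 E
3 8/13 40/89 616/1157 452/1157 -5 1 N
4 10/13 1/4 53/104 67/104 -5 2 E
5 40/49 8/17 536/833 484/833 -4 2 N
final -4 3 E

n=0: pose=(-5,0,W); sL=10/49, sR=5/8; mL=325/784, mR=-85/784; mL+mR=15/49 → advance +1; mR−mL=-205/392 → turn -1·90°
n=1: pose=(-6,0,N); sL=8/17, sR=40/97; mL=728/1649, mR=436/1649; mL+mR=12/17 → advance +1; mR−mL=-292/1649 → turn -1·90°
n=2: pose=(-6,1,E); sL=20/29, sR=20/89; mL=1180/2581, mR=1490/2581; mL+mR=30/29 → advance +1; mR−mL=310/2581 → turn +1·90°
n=3: pose=(-5,1,N); sL=8/13, sR=40/89; mL=616/1157, mR=452/1157; mL+mR=12/13 → advance +1; mR−mL=-164/1157 → turn -1·90°
n=4: pose=(-5,2,E); sL=10/13, sR=1/4; mL=53/104, mR=67/104; mL+mR=15/13 → advance +1; mR−mL=7/52 → turn +1·90°
n=5: pose=(-4,2,N); sL=40/49, sR=8/17; mL=536/833, mR=484/833; mL+mR=60/49 → advance +1; mR−mL=-52/833 → turn -1·90°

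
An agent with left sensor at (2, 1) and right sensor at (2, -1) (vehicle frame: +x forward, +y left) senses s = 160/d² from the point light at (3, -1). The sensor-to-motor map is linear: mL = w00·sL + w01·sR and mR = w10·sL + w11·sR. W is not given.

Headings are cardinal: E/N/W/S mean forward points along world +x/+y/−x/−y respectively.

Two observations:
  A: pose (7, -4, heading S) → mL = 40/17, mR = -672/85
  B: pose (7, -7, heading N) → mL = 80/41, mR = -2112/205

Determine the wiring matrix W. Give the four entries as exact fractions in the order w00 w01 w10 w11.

obs A: pose=(7,-4,S) → sL=16/5, sR=80/17, mL=40/17, mR=-672/85
obs B: pose=(7,-7,N) → sL=32/5, sR=160/41, mL=80/41, mR=-2112/205
sensor matrix S = [[16/5, 80/17], [32/5, 160/41]]; det S = -12288/697
solve [mL_A; mL_B] = S·[w00; w01] and [mR_A; mR_B] = S·[w10; w11]:
  w00 = 0, w01 = 1/2, w10 = -1, w11 = -1

0 1/2 -1 -1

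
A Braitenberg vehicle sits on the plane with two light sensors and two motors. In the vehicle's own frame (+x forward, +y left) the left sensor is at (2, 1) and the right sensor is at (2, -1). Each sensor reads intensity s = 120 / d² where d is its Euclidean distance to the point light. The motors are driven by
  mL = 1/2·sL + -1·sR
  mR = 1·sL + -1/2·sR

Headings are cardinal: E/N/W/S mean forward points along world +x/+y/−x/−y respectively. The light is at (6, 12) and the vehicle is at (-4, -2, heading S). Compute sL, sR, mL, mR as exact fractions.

left sensor world pos  = (-3, -4); dL² = 337
right sensor world pos = (-5, -4); dR² = 377
sL = 120/337 = 120/337
sR = 120/377 = 120/377
mL = 1/2·sL + -1·sR = -17820/127049
mR = 1·sL + -1/2·sR = 25020/127049

120/337 120/377 -17820/127049 25020/127049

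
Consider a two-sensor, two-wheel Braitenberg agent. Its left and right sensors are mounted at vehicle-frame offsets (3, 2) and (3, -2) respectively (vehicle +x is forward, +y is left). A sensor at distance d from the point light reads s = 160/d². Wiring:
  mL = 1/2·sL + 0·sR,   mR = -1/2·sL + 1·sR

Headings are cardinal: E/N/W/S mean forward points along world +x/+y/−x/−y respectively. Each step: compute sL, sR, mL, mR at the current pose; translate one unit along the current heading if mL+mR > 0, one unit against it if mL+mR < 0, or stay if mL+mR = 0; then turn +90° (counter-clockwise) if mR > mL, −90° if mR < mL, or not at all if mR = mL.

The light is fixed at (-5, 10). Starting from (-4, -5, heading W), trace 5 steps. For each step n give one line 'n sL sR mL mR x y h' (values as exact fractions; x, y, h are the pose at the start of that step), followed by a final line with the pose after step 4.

0 160/293 160/173 80/293 33040/50689 -4 -5 W
1 20/41 20/41 10/41 10/41 -5 -5 S
2 32/73 32/73 16/73 16/73 -5 -6 S
3 40/101 40/101 20/101 20/101 -5 -7 S
4 32/89 32/89 16/89 16/89 -5 -8 S
final -5 -9 S

n=0: pose=(-4,-5,W); sL=160/293, sR=160/173; mL=80/293, mR=33040/50689; mL+mR=160/173 → advance +1; mR−mL=19200/50689 → turn +1·90°
n=1: pose=(-5,-5,S); sL=20/41, sR=20/41; mL=10/41, mR=10/41; mL+mR=20/41 → advance +1; mR−mL=0 → turn +0·90°
n=2: pose=(-5,-6,S); sL=32/73, sR=32/73; mL=16/73, mR=16/73; mL+mR=32/73 → advance +1; mR−mL=0 → turn +0·90°
n=3: pose=(-5,-7,S); sL=40/101, sR=40/101; mL=20/101, mR=20/101; mL+mR=40/101 → advance +1; mR−mL=0 → turn +0·90°
n=4: pose=(-5,-8,S); sL=32/89, sR=32/89; mL=16/89, mR=16/89; mL+mR=32/89 → advance +1; mR−mL=0 → turn +0·90°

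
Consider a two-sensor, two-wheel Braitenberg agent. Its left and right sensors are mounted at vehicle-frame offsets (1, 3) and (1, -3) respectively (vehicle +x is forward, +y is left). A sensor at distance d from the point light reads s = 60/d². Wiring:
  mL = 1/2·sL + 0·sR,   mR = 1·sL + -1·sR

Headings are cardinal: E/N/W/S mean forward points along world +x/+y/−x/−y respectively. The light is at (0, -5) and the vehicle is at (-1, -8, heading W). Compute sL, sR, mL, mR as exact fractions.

3/2 15 3/4 -27/2

left sensor world pos  = (-2, -11); dL² = 40
right sensor world pos = (-2, -5); dR² = 4
sL = 60/40 = 3/2
sR = 60/4 = 15
mL = 1/2·sL + 0·sR = 3/4
mR = 1·sL + -1·sR = -27/2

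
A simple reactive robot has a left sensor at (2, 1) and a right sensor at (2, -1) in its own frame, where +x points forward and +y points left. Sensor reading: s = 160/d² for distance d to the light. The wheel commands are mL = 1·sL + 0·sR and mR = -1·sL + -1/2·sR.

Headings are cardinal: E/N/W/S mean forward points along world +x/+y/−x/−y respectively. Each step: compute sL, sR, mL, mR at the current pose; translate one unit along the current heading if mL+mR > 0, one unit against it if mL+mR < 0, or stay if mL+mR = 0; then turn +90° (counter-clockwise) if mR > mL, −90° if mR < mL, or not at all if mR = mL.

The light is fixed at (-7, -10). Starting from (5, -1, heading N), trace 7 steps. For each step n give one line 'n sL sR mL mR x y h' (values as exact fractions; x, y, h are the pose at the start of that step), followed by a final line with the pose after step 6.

n=0: pose=(5,-1,N); sL=80/121, sR=16/29; mL=80/121, mR=-3288/3509; mL+mR=-8/29 → advance -1; mR−mL=-5608/3509 → turn -1·90°
n=1: pose=(5,-2,E); sL=160/277, sR=32/49; mL=160/277, mR=-12272/13573; mL+mR=-16/49 → advance -1; mR−mL=-20112/13573 → turn -1·90°
n=2: pose=(4,-2,S); sL=8/9, sR=20/17; mL=8/9, mR=-226/153; mL+mR=-10/17 → advance -1; mR−mL=-362/153 → turn -1·90°
n=3: pose=(4,-1,W); sL=32/29, sR=160/181; mL=32/29, mR=-8112/5249; mL+mR=-80/181 → advance -1; mR−mL=-13904/5249 → turn -1·90°
n=4: pose=(5,-1,N); sL=80/121, sR=16/29; mL=80/121, mR=-3288/3509; mL+mR=-8/29 → advance -1; mR−mL=-5608/3509 → turn -1·90°
n=5: pose=(5,-2,E); sL=160/277, sR=32/49; mL=160/277, mR=-12272/13573; mL+mR=-16/49 → advance -1; mR−mL=-20112/13573 → turn -1·90°
n=6: pose=(4,-2,S); sL=8/9, sR=20/17; mL=8/9, mR=-226/153; mL+mR=-10/17 → advance -1; mR−mL=-362/153 → turn -1·90°

0 80/121 16/29 80/121 -3288/3509 5 -1 N
1 160/277 32/49 160/277 -12272/13573 5 -2 E
2 8/9 20/17 8/9 -226/153 4 -2 S
3 32/29 160/181 32/29 -8112/5249 4 -1 W
4 80/121 16/29 80/121 -3288/3509 5 -1 N
5 160/277 32/49 160/277 -12272/13573 5 -2 E
6 8/9 20/17 8/9 -226/153 4 -2 S
final 4 -1 W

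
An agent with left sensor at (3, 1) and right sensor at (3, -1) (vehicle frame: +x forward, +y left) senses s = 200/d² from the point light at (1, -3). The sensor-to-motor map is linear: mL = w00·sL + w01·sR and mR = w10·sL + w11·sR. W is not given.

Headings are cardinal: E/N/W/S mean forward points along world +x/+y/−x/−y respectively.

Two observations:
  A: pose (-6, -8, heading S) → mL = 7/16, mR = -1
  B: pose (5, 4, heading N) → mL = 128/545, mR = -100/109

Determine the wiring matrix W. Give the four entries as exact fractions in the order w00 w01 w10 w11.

obs A: pose=(-6,-8,S) → sL=2, sR=25/16, mL=7/16, mR=-1
obs B: pose=(5,4,N) → sL=200/109, sR=8/5, mL=128/545, mR=-100/109
sensor matrix S = [[2, 25/16], [200/109, 8/5]]; det S = 363/1090
solve [mL_A; mL_B] = S·[w00; w01] and [mR_A; mR_B] = S·[w10; w11]:
  w00 = 1, w01 = -1, w10 = -1/2, w11 = 0

1 -1 -1/2 0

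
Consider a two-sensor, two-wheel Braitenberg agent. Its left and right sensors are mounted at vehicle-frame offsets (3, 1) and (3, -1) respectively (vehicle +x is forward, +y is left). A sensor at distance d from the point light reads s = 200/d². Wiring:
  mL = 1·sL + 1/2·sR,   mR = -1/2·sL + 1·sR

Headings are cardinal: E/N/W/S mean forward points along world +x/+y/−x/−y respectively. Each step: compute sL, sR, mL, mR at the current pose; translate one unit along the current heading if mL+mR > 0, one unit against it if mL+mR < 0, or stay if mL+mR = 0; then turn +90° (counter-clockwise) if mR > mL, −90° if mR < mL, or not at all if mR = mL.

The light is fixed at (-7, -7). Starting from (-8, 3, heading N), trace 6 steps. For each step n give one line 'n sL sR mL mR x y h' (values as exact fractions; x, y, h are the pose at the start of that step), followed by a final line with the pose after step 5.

n=0: pose=(-8,3,N); sL=200/173, sR=200/169; mL=51100/29237, mR=17700/29237; mL+mR=68800/29237 → advance +1; mR−mL=-33400/29237 → turn -1·90°
n=1: pose=(-8,4,E); sL=50/37, sR=25/13; mL=2225/962, mR=600/481; mL+mR=3425/962 → advance +1; mR−mL=-1025/962 → turn -1·90°
n=2: pose=(-7,4,S); sL=40/13, sR=40/13; mL=60/13, mR=20/13; mL+mR=80/13 → advance +1; mR−mL=-40/13 → turn -1·90°
n=3: pose=(-7,3,W); sL=20/9, sR=20/13; mL=350/117, mR=50/117; mL+mR=400/117 → advance +1; mR−mL=-100/39 → turn -1·90°
n=4: pose=(-8,3,N); sL=200/173, sR=200/169; mL=51100/29237, mR=17700/29237; mL+mR=68800/29237 → advance +1; mR−mL=-33400/29237 → turn -1·90°
n=5: pose=(-8,4,E); sL=50/37, sR=25/13; mL=2225/962, mR=600/481; mL+mR=3425/962 → advance +1; mR−mL=-1025/962 → turn -1·90°

0 200/173 200/169 51100/29237 17700/29237 -8 3 N
1 50/37 25/13 2225/962 600/481 -8 4 E
2 40/13 40/13 60/13 20/13 -7 4 S
3 20/9 20/13 350/117 50/117 -7 3 W
4 200/173 200/169 51100/29237 17700/29237 -8 3 N
5 50/37 25/13 2225/962 600/481 -8 4 E
final -7 4 S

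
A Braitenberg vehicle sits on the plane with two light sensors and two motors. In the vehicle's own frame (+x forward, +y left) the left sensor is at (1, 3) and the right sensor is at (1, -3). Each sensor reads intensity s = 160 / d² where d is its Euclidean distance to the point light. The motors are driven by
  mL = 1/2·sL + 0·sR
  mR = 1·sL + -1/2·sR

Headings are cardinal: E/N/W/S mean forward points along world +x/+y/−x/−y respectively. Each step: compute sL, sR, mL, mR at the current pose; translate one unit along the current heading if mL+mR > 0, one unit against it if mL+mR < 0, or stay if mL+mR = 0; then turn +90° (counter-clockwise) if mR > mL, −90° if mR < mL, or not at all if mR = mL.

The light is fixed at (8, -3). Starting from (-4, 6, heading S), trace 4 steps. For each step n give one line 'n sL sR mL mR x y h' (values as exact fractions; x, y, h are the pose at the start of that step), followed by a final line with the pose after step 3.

0 32/29 160/289 16/29 6928/8381 -4 6 S
1 80/121 80/73 40/121 1000/8833 -4 5 E
2 160/113 32/49 80/113 6032/5537 -3 5 S
3 4/5 40/29 2/5 16/145 -3 4 E
final -2 4 S

n=0: pose=(-4,6,S); sL=32/29, sR=160/289; mL=16/29, mR=6928/8381; mL+mR=11552/8381 → advance +1; mR−mL=2304/8381 → turn +1·90°
n=1: pose=(-4,5,E); sL=80/121, sR=80/73; mL=40/121, mR=1000/8833; mL+mR=3920/8833 → advance +1; mR−mL=-1920/8833 → turn -1·90°
n=2: pose=(-3,5,S); sL=160/113, sR=32/49; mL=80/113, mR=6032/5537; mL+mR=9952/5537 → advance +1; mR−mL=2112/5537 → turn +1·90°
n=3: pose=(-3,4,E); sL=4/5, sR=40/29; mL=2/5, mR=16/145; mL+mR=74/145 → advance +1; mR−mL=-42/145 → turn -1·90°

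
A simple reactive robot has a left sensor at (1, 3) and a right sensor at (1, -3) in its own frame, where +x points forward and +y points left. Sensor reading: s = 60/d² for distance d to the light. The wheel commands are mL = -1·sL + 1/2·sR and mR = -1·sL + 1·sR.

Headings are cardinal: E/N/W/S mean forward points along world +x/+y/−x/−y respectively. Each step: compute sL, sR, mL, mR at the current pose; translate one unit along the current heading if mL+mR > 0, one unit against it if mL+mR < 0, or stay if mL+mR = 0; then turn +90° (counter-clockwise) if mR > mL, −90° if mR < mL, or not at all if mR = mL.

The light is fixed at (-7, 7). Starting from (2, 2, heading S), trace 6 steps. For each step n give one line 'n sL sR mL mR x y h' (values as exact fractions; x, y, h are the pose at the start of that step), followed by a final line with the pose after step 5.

n=0: pose=(2,2,S); sL=1/3, sR=5/6; mL=1/12, mR=1/2; mL+mR=7/12 → advance +1; mR−mL=5/12 → turn +1·90°
n=1: pose=(2,1,E); sL=60/109, sR=60/181; mL=-7590/19729, mR=-4320/19729; mL+mR=-11910/19729 → advance -1; mR−mL=30/181 → turn +1·90°
n=2: pose=(1,1,N); sL=6/5, sR=30/73; mL=-363/365, mR=-288/365; mL+mR=-651/365 → advance -1; mR−mL=15/73 → turn +1·90°
n=3: pose=(1,0,W); sL=60/149, sR=12/13; mL=114/1937, mR=1008/1937; mL+mR=1122/1937 → advance +1; mR−mL=6/13 → turn +1·90°
n=4: pose=(0,0,S); sL=15/41, sR=3/4; mL=3/328, mR=63/164; mL+mR=129/328 → advance +1; mR−mL=3/8 → turn +1·90°
n=5: pose=(0,-1,E); sL=60/89, sR=12/37; mL=-1686/3293, mR=-1152/3293; mL+mR=-2838/3293 → advance -1; mR−mL=6/37 → turn +1·90°

0 1/3 5/6 1/12 1/2 2 2 S
1 60/109 60/181 -7590/19729 -4320/19729 2 1 E
2 6/5 30/73 -363/365 -288/365 1 1 N
3 60/149 12/13 114/1937 1008/1937 1 0 W
4 15/41 3/4 3/328 63/164 0 0 S
5 60/89 12/37 -1686/3293 -1152/3293 0 -1 E
final -1 -1 N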